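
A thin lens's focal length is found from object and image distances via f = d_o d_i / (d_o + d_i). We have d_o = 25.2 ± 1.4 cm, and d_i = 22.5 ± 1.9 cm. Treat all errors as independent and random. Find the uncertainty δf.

0.615 cm

∂f/∂d_o = (d_i/(d_o+d_i))² = 0.222;  ∂f/∂d_i = (d_o/(d_o+d_i))² = 0.279
δf = √((∂f/∂d_o · δd_o)² + (∂f/∂d_i · δd_i)²) = √(0.0970 + 0.281) = 0.615 cm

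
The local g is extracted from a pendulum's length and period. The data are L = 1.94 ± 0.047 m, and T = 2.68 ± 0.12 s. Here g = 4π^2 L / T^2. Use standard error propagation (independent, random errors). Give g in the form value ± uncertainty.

10.7 ± 0.989 m/s^2

Since g is a product/quotient, work with relative uncertainties:
  (1·δL/L)² = (1×0.0242)² = 0.000587;  (-2·δT/T)² = (-2×0.0448)² = 0.00802
δg/g = √(0.00861) = 0.0928
g = 10.7 m/s^2, so δg = 0.0928 × 10.7 = 0.989 m/s^2.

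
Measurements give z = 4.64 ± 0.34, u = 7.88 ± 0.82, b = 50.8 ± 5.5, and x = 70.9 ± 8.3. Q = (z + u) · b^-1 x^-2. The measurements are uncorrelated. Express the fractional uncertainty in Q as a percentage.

26.8%

Let w = z + u = 12.5. δw = √(δz² + δu²) = √(0.116 + 0.672) = 0.888, so δw/w = 0.0709.
Q is then a monomial in w, b, x:
δQ/Q = √((δw/w)² + (-1·δb/b)² + (-2·δx/x)²) = √(0.00503 + 0.0117 + 0.0548) = 0.268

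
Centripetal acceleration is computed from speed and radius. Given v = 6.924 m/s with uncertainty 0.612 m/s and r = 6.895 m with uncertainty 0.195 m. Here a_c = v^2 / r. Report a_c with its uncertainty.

Each factor contributes (exponent × relative error)² to (δa_c/a_c)²:
  (2·δv/v)² = (2×0.0884)² = 0.0312;  (-1·δr/r)² = (-1×0.0283)² = 0.000800
δa_c/a_c = √(0.0320) = 0.179
a_c = 6.953 m/s^2, so δa_c = 0.179 × 6.953 = 1.24 m/s^2.

6.953 ± 1.24 m/s^2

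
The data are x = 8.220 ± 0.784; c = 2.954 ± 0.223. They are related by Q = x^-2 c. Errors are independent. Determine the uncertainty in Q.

0.00897

Products/powers → add relative errors in quadrature, weighted by exponent:
  (-2·δx/x)² = (-2×0.0954)² = 0.0364;  (1·δc/c)² = (1×0.0755)² = 0.00570
δQ/Q = √(0.0421) = 0.205
Q = 0.04372, so δQ = 0.205 × 0.04372 = 0.00897.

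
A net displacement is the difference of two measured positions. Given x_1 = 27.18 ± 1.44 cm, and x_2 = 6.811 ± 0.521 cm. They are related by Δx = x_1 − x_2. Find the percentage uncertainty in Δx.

7.52%

Δx is a linear combination, so absolute uncertainties add in quadrature:
  (δx_1)² = 2.07;  (δx_2)² = 0.271
δΔx = √(2.35) = 1.53 cm
Δx = 20.37 cm, so δΔx/Δx = 1.53/20.37 = 0.0752.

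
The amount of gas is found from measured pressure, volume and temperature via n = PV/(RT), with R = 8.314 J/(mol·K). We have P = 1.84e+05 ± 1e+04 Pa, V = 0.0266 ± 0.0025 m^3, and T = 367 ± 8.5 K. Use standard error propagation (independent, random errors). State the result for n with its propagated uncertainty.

1.60 ± 0.178 mol

Relative error in a monomial: (δn/n)² = Σ (nᵢ · δxᵢ/xᵢ)².
  (1·δP/P)² = (1×0.0543)² = 0.00295;  (1·δV/V)² = (1×0.0940)² = 0.00883;  (-1·δT/T)² = (-1×0.0232)² = 0.000536
δn/n = √(0.0123) = 0.111
n = 1.60 mol, so δn = 0.111 × 1.60 = 0.178 mol.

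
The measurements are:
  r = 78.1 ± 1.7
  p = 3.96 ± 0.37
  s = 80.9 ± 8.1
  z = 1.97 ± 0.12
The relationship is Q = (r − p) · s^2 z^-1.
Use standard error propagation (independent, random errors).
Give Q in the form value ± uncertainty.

Let u = r − p = 74.1. δu = √(δr² + δp²) = √(2.89 + 0.137) = 1.74, so δu/u = 0.0235.
Q is then a monomial in u, s, z:
δQ/Q = √((δu/u)² + (2·δs/s)² + (-1·δz/z)²) = √(0.000551 + 0.0401 + 0.00371) = 0.211
Q = 2.46e+05, so δQ = 0.211 × 2.46e+05 = 51900.

(2.46 ± 0.519) × 10^5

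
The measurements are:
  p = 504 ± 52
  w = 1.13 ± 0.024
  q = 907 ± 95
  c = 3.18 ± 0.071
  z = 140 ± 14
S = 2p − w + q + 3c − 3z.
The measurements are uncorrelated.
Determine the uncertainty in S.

147

For a sum/difference, combine absolute errors in quadrature:
  (2·δp)² = 10800;  (δw)² = 0.000576;  (δq)² = 9020;  (3·δc)² = 0.0454;  (3·δz)² = 1760
δS = √(21600) = 147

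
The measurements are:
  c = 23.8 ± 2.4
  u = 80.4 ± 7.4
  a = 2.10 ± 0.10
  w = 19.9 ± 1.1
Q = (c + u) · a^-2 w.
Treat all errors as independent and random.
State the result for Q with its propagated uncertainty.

470 ± 62.6

Let h = c + u = 104. δh = √(δc² + δu²) = √(5.76 + 54.8) = 7.78, so δh/h = 0.0747.
Q is then a monomial in h, a, w:
δQ/Q = √((δh/h)² + (-2·δa/a)² + (1·δw/w)²) = √(0.00557 + 0.00907 + 0.00306) = 0.133
Q = 470, so δQ = 0.133 × 470 = 62.6.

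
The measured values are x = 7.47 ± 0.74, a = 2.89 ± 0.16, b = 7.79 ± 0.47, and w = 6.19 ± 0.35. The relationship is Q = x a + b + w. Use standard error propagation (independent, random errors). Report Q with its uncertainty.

35.6 ± 2.52

Let p = x·a = 21.6. δp/p = √((1·δx/x)² + (1·δa/a)²) = √(0.00981 + 0.00307) = 0.113, so δp = 2.45.
Q = p + b + w: δQ = √(δp² + δb² + δw²) = √(6.00 + 0.221 + 0.122) = 2.52
Q = 35.6.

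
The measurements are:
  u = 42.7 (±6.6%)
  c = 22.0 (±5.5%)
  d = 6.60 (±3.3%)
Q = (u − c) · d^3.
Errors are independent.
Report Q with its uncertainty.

Let w = u − c = 20.7. δw = √(δu² + δc²) = √(7.94 + 1.46) = 3.07, so δw/w = 0.148.
Q is then a monomial in w, d:
δQ/Q = √((δw/w)² + (3·δd/d)²) = √(0.0220 + 0.00980) = 0.178
Q = 5950, so δQ = 0.178 × 5950 = 1060.

5950 ± 1060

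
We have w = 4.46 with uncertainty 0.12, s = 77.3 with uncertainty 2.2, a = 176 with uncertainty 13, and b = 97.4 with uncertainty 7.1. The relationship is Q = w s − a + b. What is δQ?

20.0

Let p = w·s = 345. δp/p = √((1·δw/w)² + (1·δs/s)²) = √(0.000724 + 0.000810) = 0.0392, so δp = 13.5.
Q = p − a + b: δQ = √(δp² + δa² + δb²) = √(182 + 169 + 50.4) = 20.0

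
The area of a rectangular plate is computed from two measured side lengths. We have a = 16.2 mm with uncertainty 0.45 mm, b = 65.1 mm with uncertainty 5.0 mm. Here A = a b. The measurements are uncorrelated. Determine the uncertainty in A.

86.1 mm^2

For a monomial A ∝ a, b, fractional errors add in quadrature:
  (1·δa/a)² = (1×0.0278)² = 0.000772;  (1·δb/b)² = (1×0.0768)² = 0.00590
δA/A = √(0.00667) = 0.0817
A = 1050 mm^2, so δA = 0.0817 × 1050 = 86.1 mm^2.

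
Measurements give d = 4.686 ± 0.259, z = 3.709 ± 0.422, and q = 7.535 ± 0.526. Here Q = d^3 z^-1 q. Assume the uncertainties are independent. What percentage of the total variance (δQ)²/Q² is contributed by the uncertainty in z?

(δQ/Q)² = (3·δd/d)² + (-1·δz/z)² + (1·δq/q)²
  d term: (3×0.0553)² = 0.0275
  z term: (-1×0.114)² = 0.0129
  q term: (1×0.0698)² = 0.00487
Total = 0.0453. Share from z = 0.0129/0.0453 = 0.286.

28.6%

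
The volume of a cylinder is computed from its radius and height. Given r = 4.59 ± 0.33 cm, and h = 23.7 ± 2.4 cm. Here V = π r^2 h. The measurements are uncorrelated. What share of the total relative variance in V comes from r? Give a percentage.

66.8%

(δV/V)² = (2·δr/r)² + (1·δh/h)²
  r term: (2×0.0719)² = 0.0207
  h term: (1×0.101)² = 0.0103
Total = 0.0309. Share from r = 0.0207/0.0309 = 0.668.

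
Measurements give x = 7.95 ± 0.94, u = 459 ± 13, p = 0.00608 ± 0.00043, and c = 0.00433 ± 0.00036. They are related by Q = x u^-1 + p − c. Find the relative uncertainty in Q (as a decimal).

0.114

Let w = x·u^-1 = 0.0173. δw/w = √((1·δx/x)² + (-1·δu/u)²) = √(0.0140 + 0.000802) = 0.122, so δw = 0.00211.
Q = w + p − c: δQ = √(δw² + δp² + δc²) = √(4.43e-06 + 1.85e-07 + 1.3e-07) = 0.00218
Q = 0.0191, so δQ/Q = 0.00218/0.0191 = 0.114.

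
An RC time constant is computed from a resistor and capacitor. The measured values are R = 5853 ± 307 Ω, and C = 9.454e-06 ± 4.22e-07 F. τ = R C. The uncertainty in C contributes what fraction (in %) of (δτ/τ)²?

(δτ/τ)² = (1·δR/R)² + (1·δC/C)²
  R term: (1×0.0525)² = 0.00275
  C term: (1×0.0446)² = 0.00199
Total = 0.00474. Share from C = 0.00199/0.00474 = 0.420.

42.0%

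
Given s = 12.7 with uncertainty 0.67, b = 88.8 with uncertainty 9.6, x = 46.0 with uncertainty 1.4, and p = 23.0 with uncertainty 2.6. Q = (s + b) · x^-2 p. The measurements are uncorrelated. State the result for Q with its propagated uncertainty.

Let u = s + b = 102. δu = √(δs² + δb²) = √(0.449 + 92.2) = 9.62, so δu/u = 0.0948.
Q is then a monomial in u, x, p:
δQ/Q = √((δu/u)² + (-2·δx/x)² + (1·δp/p)²) = √(0.00899 + 0.00371 + 0.0128) = 0.160
Q = 1.10, so δQ = 0.160 × 1.10 = 0.176.

1.10 ± 0.176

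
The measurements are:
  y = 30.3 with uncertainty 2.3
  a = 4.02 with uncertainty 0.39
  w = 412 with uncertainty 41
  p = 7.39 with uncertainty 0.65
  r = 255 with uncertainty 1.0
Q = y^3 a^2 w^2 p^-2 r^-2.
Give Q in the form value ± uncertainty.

21500 ± 8600

Since Q is a product/quotient, work with relative uncertainties:
  (3·δy/y)² = (3×0.0759)² = 0.0519;  (2·δa/a)² = (2×0.0970)² = 0.0376;  (2·δw/w)² = (2×0.0995)² = 0.0396;  (-2·δp/p)² = (-2×0.0880)² = 0.0309;  (-2·δr/r)² = (-2×0.00392)² = 6.15e-05
δQ/Q = √(0.160) = 0.400
Q = 21500, so δQ = 0.400 × 21500 = 8600.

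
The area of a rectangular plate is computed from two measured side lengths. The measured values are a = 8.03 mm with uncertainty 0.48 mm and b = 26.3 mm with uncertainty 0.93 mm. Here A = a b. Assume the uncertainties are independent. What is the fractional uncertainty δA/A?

Since A is a product/quotient, work with relative uncertainties:
  (1·δa/a)² = (1×0.0598)² = 0.00357;  (1·δb/b)² = (1×0.0354)² = 0.00125
δA/A = √(0.00482) = 0.0695

0.0695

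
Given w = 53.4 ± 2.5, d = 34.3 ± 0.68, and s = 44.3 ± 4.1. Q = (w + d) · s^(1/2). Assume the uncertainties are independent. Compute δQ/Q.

0.0549

Let u = w + d = 87.7. δu = √(δw² + δd²) = √(6.25 + 0.462) = 2.59, so δu/u = 0.0295.
Q is then a monomial in u, s:
δQ/Q = √((δu/u)² + (½·δs/s)²) = √(0.000873 + 0.00214) = 0.0549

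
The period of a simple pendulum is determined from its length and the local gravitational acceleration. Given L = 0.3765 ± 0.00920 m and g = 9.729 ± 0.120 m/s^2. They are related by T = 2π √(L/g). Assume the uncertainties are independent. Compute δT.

Since T is a product/quotient, work with relative uncertainties:
  (½·δL/L)² = (0.5×0.0244)² = 0.000149;  (−½·δg/g)² = (-0.5×0.0123)² = 3.8e-05
δT/T = √(0.000187) = 0.0137
T = 1.236 s, so δT = 0.0137 × 1.236 = 0.0169 s.

0.0169 s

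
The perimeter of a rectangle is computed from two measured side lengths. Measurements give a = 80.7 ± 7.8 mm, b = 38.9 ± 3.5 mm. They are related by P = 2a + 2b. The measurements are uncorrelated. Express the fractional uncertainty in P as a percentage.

Absolute uncertainties add in quadrature for a linear combination:
  (2·δa)² = 243;  (2·δb)² = 49.0
δP = √(292) = 17.1 mm
P = 239 mm, so δP/P = 17.1/239 = 0.0715.

7.15%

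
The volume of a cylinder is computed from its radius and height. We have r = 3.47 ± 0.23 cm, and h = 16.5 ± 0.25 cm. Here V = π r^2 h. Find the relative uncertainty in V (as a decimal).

Relative error in a monomial: (δV/V)² = Σ (nᵢ · δxᵢ/xᵢ)².
  (2·δr/r)² = (2×0.0663)² = 0.0176;  (1·δh/h)² = (1×0.0152)² = 0.000230
δV/V = √(0.0178) = 0.133

0.133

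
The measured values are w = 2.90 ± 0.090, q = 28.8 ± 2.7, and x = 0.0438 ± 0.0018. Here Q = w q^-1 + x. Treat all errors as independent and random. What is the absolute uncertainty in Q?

0.0101

Let p = w·q^-1 = 0.101. δp/p = √((1·δw/w)² + (-1·δq/q)²) = √(0.000963 + 0.00879) = 0.0988, so δp = 0.00994.
Q = p + x: δQ = √(δp² + δx²) = √(9.89e-05 + 3.24e-06) = 0.0101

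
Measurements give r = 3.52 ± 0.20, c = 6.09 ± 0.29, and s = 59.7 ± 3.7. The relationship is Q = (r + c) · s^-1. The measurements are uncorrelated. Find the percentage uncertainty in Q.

7.20%

Let u = r + c = 9.61. δu = √(δr² + δc²) = √(0.0400 + 0.0841) = 0.352, so δu/u = 0.0367.
Q is then a monomial in u, s:
δQ/Q = √((δu/u)² + (-1·δs/s)²) = √(0.00134 + 0.00384) = 0.0720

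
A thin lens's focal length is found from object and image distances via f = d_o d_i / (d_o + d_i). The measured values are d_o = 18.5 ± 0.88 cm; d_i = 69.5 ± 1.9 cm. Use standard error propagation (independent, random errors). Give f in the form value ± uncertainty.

14.6 ± 0.555 cm

∂f/∂d_o = (d_i/(d_o+d_i))² = 0.624;  ∂f/∂d_i = (d_o/(d_o+d_i))² = 0.0442
δf = √((∂f/∂d_o · δd_o)² + (∂f/∂d_i · δd_i)²) = √(0.301 + 0.00705) = 0.555 cm
f = 14.6 cm.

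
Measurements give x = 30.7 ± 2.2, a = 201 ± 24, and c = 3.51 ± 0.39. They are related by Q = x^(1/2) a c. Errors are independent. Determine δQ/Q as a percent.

16.7%

For a monomial Q ∝ x^(1/2), a, c, fractional errors add in quadrature:
  (½·δx/x)² = (0.5×0.0717)² = 0.00128;  (1·δa/a)² = (1×0.119)² = 0.0143;  (1·δc/c)² = (1×0.111)² = 0.0123
δQ/Q = √(0.0279) = 0.167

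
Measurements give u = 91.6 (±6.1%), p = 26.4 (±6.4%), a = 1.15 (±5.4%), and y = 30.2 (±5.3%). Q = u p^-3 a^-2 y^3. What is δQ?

Q is a product of powers, so relative uncertainties combine in quadrature:
  (1·δu/u)² = (1×0.0610)² = 0.00372;  (-3·δp/p)² = (-3×0.0640)² = 0.0369;  (-2·δa/a)² = (-2×0.0540)² = 0.0117;  (3·δy/y)² = (3×0.0530)² = 0.0253
δQ/Q = √(0.0775) = 0.278
Q = 104, so δQ = 0.278 × 104 = 28.9.

28.9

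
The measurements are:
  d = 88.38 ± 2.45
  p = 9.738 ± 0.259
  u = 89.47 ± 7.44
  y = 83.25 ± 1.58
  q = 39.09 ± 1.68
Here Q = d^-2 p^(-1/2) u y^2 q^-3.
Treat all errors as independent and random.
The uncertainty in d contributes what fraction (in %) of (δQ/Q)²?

(δQ/Q)² = (-2·δd/d)² + (−½·δp/p)² + (1·δu/u)² + (2·δy/y)² + (-3·δq/q)²
  d term: (-2×0.0277)² = 0.00307
  p term: (-0.5×0.0266)² = 0.000177
  u term: (1×0.0832)² = 0.00691
  y term: (2×0.0190)² = 0.00144
  q term: (-3×0.0430)² = 0.0166
Total = 0.0282. Share from d = 0.00307/0.0282 = 0.109.

10.9%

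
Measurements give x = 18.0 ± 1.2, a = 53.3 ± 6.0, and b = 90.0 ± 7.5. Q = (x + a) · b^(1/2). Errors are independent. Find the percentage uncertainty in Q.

9.54%

Let u = x + a = 71.3. δu = √(δx² + δa²) = √(1.44 + 36.0) = 6.12, so δu/u = 0.0858.
Q is then a monomial in u, b:
δQ/Q = √((δu/u)² + (½·δb/b)²) = √(0.00736 + 0.00174) = 0.0954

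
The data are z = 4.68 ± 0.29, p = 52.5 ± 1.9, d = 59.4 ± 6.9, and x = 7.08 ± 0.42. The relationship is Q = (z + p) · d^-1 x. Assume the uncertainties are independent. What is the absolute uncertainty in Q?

Let u = z + p = 57.2. δu = √(δz² + δp²) = √(0.0841 + 3.61) = 1.92, so δu/u = 0.0336.
Q is then a monomial in u, d, x:
δQ/Q = √((δu/u)² + (-1·δd/d)² + (1·δx/x)²) = √(0.00113 + 0.0135 + 0.00352) = 0.135
Q = 6.82, so δQ = 0.135 × 6.82 = 0.918.

0.918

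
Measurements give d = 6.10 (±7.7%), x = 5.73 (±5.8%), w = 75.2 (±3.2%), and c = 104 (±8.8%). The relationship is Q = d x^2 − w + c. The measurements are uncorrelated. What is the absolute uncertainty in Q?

Let p = d·x^2 = 200. δp/p = √((1·δd/d)² + (2·δx/x)²) = √(0.00593 + 0.0135) = 0.139, so δp = 27.9.
Q = p − w + c: δQ = √(δp² + δw² + δc²) = √(778 + 5.79 + 83.8) = 29.4

29.4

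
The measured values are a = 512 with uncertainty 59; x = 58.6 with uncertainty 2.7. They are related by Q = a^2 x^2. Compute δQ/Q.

Relative error in a monomial: (δQ/Q)² = Σ (nᵢ · δxᵢ/xᵢ)².
  (2·δa/a)² = (2×0.115)² = 0.0531;  (2·δx/x)² = (2×0.0461)² = 0.00849
δQ/Q = √(0.0616) = 0.248

0.248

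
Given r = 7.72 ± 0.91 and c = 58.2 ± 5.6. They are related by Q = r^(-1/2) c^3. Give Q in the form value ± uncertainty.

Since Q is a product/quotient, work with relative uncertainties:
  (−½·δr/r)² = (-0.5×0.118)² = 0.00347;  (3·δc/c)² = (3×0.0962)² = 0.0833
δQ/Q = √(0.0868) = 0.295
Q = 71000, so δQ = 0.295 × 71000 = 20900.

71000 ± 20900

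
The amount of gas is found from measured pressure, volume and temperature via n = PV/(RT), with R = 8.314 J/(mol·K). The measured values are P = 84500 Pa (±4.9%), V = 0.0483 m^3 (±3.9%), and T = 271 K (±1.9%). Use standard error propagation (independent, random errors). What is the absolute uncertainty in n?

0.119 mol

n is a product of powers, so relative uncertainties combine in quadrature:
  (1·δP/P)² = (1×0.0490)² = 0.00240;  (1·δV/V)² = (1×0.0390)² = 0.00152;  (-1·δT/T)² = (-1×0.0190)² = 0.000361
δn/n = √(0.00428) = 0.0654
n = 1.81 mol, so δn = 0.0654 × 1.81 = 0.119 mol.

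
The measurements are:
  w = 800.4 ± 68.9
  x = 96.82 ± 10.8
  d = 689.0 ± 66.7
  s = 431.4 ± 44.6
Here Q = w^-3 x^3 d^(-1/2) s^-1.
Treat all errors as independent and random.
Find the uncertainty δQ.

Since Q is a product/quotient, work with relative uncertainties:
  (-3·δw/w)² = (-3×0.0861)² = 0.0667;  (3·δx/x)² = (3×0.112)² = 0.112;  (−½·δd/d)² = (-0.5×0.0968)² = 0.00234;  (-1·δs/s)² = (-1×0.103)² = 0.0107
δQ/Q = √(0.192) = 0.438
Q = 1.563e-07, so δQ = 0.438 × 1.563e-07 = 6.84e-08.

6.84e-08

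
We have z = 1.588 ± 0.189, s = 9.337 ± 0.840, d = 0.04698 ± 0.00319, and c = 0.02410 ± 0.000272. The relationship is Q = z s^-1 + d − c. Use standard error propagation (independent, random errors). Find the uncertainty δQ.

0.0256

Let p = z·s^-1 = 0.1701. δp/p = √((1·δz/z)² + (-1·δs/s)²) = √(0.0142 + 0.00809) = 0.149, so δp = 0.0254.
Q = p + d − c: δQ = √(δp² + δd² + δc²) = √(0.000644 + 1.02e-05 + 7.4e-08) = 0.0256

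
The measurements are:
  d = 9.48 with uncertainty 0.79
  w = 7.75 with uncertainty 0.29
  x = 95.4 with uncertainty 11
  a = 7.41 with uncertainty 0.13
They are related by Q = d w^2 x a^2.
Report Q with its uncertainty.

Products/powers → add relative errors in quadrature, weighted by exponent:
  (1·δd/d)² = (1×0.0833)² = 0.00694;  (2·δw/w)² = (2×0.0374)² = 0.00560;  (1·δx/x)² = (1×0.115)² = 0.0133;  (2·δa/a)² = (2×0.0175)² = 0.00123
δQ/Q = √(0.0271) = 0.165
Q = 2.98e+06, so δQ = 0.165 × 2.98e+06 = 4.91e+05.

(2.98 ± 0.491) × 10^6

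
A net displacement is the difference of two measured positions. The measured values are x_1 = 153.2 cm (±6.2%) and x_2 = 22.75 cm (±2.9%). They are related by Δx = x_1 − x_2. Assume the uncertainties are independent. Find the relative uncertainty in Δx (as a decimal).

0.0730

Sums and differences: (δΔx)² = Σ (cᵢ δxᵢ)².
  (δx_1)² = 90.2;  (δx_2)² = 0.435
δΔx = √(90.7) = 9.52 cm
Δx = 130.4 cm, so δΔx/Δx = 9.52/130.4 = 0.0730.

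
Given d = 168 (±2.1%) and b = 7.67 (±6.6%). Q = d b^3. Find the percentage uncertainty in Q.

Q is a product of powers, so relative uncertainties combine in quadrature:
  (1·δd/d)² = (1×0.0210)² = 0.000441;  (3·δb/b)² = (3×0.0660)² = 0.0392
δQ/Q = √(0.0396) = 0.199

19.9%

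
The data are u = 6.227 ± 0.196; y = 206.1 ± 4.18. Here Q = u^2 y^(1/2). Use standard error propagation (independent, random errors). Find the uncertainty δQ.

35.5

Products/powers → add relative errors in quadrature, weighted by exponent:
  (2·δu/u)² = (2×0.0315)² = 0.00396;  (½·δy/y)² = (0.5×0.0203)² = 0.000103
δQ/Q = √(0.00407) = 0.0638
Q = 556.7, so δQ = 0.0638 × 556.7 = 35.5.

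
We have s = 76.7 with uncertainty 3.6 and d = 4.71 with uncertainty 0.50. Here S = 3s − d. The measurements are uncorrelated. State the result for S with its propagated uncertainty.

S is a linear combination, so absolute uncertainties add in quadrature:
  (3·δs)² = 117;  (δd)² = 0.250
δS = √(117) = 10.8
S = 225.

225 ± 10.8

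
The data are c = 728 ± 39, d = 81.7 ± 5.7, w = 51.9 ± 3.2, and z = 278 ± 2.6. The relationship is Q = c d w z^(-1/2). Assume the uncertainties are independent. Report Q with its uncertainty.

(1.85 ± 0.199) × 10^5

Since Q is a product/quotient, work with relative uncertainties:
  (1·δc/c)² = (1×0.0536)² = 0.00287;  (1·δd/d)² = (1×0.0698)² = 0.00487;  (1·δw/w)² = (1×0.0617)² = 0.00380;  (−½·δz/z)² = (-0.5×0.00935)² = 2.19e-05
δQ/Q = √(0.0116) = 0.108
Q = 1.85e+05, so δQ = 0.108 × 1.85e+05 = 19900.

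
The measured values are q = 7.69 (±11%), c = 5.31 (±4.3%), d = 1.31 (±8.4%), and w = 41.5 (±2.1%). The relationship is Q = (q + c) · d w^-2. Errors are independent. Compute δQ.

0.00114

Let u = q + c = 13.0. δu = √(δq² + δc²) = √(0.716 + 0.0521) = 0.876, so δu/u = 0.0674.
Q is then a monomial in u, d, w:
δQ/Q = √((δu/u)² + (1·δd/d)² + (-2·δw/w)²) = √(0.00454 + 0.00706 + 0.00176) = 0.116
Q = 0.00989, so δQ = 0.116 × 0.00989 = 0.00114.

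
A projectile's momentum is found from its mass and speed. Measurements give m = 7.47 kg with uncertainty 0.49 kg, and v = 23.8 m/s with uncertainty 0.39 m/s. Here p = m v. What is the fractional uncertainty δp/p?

0.0676

For a monomial p ∝ m, v, fractional errors add in quadrature:
  (1·δm/m)² = (1×0.0656)² = 0.00430;  (1·δv/v)² = (1×0.0164)² = 0.000269
δp/p = √(0.00457) = 0.0676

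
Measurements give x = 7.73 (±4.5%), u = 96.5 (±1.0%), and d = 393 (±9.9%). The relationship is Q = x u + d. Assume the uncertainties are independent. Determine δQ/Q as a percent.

4.56%

Let p = x·u = 746. δp/p = √((1·δx/x)² + (1·δu/u)²) = √(0.00202 + 0.000100) = 0.0461, so δp = 34.4.
Q = p + d: δQ = √(δp² + δd²) = √(1180 + 1510) = 51.9
Q = 1140, so δQ/Q = 51.9/1140 = 0.0456.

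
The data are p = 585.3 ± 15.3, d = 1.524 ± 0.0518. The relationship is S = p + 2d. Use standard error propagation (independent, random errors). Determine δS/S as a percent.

2.60%

S is a linear combination, so absolute uncertainties add in quadrature:
  (δp)² = 234;  (2·δd)² = 0.0107
δS = √(234) = 15.3
S = 588.3, so δS/S = 15.3/588.3 = 0.0260.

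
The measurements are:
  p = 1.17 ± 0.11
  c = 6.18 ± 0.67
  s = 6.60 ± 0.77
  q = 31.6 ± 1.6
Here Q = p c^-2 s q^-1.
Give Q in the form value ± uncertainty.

Each factor contributes (exponent × relative error)² to (δQ/Q)²:
  (1·δp/p)² = (1×0.0940)² = 0.00884;  (-2·δc/c)² = (-2×0.108)² = 0.0470;  (1·δs/s)² = (1×0.117)² = 0.0136;  (-1·δq/q)² = (-1×0.0506)² = 0.00256
δQ/Q = √(0.0720) = 0.268
Q = 0.00640, so δQ = 0.268 × 0.00640 = 0.00172.

0.00640 ± 0.00172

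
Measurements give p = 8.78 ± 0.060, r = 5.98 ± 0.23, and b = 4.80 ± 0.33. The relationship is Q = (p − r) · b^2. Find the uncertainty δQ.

Let u = p − r = 2.80. δu = √(δp² + δr²) = √(0.00360 + 0.0529) = 0.238, so δu/u = 0.0849.
Q is then a monomial in u, b:
δQ/Q = √((δu/u)² + (2·δb/b)²) = √(0.00721 + 0.0189) = 0.162
Q = 64.5, so δQ = 0.162 × 64.5 = 10.4.

10.4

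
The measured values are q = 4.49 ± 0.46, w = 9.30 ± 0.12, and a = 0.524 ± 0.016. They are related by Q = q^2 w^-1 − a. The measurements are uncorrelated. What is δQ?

Let p = q^2·w^-1 = 2.17. δp/p = √((2·δq/q)² + (-1·δw/w)²) = √(0.0420 + 0.000166) = 0.205, so δp = 0.445.
Q = p − a: δQ = √(δp² + δa²) = √(0.198 + 0.000256) = 0.445

0.445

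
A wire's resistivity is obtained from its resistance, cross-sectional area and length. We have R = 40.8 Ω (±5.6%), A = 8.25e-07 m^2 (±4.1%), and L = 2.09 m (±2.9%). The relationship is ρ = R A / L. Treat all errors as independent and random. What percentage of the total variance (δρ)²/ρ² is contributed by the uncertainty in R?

55.4%

(δρ/ρ)² = (1·δR/R)² + (1·δA/A)² + (-1·δL/L)²
  R term: (1×0.0560)² = 0.00314
  A term: (1×0.0410)² = 0.00168
  L term: (-1×0.0290)² = 0.000841
Total = 0.00566. Share from R = 0.00314/0.00566 = 0.554.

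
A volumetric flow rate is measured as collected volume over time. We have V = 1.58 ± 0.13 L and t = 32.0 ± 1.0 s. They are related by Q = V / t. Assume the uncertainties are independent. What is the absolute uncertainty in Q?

Since Q is a product/quotient, work with relative uncertainties:
  (1·δV/V)² = (1×0.0823)² = 0.00677;  (-1·δt/t)² = (-1×0.0312)² = 0.000977
δQ/Q = √(0.00775) = 0.0880
Q = 0.0494 L/s, so δQ = 0.0880 × 0.0494 = 0.00435 L/s.

0.00435 L/s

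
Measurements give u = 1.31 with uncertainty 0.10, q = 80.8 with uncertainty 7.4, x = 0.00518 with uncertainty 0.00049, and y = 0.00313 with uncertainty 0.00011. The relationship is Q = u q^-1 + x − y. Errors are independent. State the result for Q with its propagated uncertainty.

0.0183 ± 0.00200

Let p = u·q^-1 = 0.0162. δp/p = √((1·δu/u)² + (-1·δq/q)²) = √(0.00583 + 0.00839) = 0.119, so δp = 0.00193.
Q = p + x − y: δQ = √(δp² + δx² + δy²) = √(3.74e-06 + 2.4e-07 + 1.21e-08) = 0.00200
Q = 0.0183.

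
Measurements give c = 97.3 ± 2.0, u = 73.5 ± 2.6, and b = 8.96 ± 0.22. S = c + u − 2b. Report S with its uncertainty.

Each term contributes (cᵢ δxᵢ)² to (δS)²:
  (δc)² = 4.00;  (δu)² = 6.76;  (2·δb)² = 0.194
δS = √(11.0) = 3.31
S = 153.

153 ± 3.31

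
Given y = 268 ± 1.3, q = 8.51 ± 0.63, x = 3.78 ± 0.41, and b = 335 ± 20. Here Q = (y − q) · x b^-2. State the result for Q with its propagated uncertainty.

Let u = y − q = 259. δu = √(δy² + δq²) = √(1.69 + 0.397) = 1.44, so δu/u = 0.00557.
Q is then a monomial in u, x, b:
δQ/Q = √((δu/u)² + (1·δx/x)² + (-2·δb/b)²) = √(3.1e-05 + 0.0118 + 0.0143) = 0.161
Q = 0.00874, so δQ = 0.161 × 0.00874 = 0.00141.

0.00874 ± 0.00141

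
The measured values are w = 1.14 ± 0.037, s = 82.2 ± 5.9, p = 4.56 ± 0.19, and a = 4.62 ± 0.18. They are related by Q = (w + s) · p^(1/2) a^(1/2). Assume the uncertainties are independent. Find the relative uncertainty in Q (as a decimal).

Let u = w + s = 83.3. δu = √(δw² + δs²) = √(0.00137 + 34.8) = 5.90, so δu/u = 0.0708.
Q is then a monomial in u, p, a:
δQ/Q = √((δu/u)² + (½·δp/p)² + (½·δa/a)²) = √(0.00501 + 0.000434 + 0.000379) = 0.0763

0.0763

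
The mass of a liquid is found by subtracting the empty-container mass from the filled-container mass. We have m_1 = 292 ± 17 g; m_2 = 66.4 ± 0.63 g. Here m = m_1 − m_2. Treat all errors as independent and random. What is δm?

17.0 g

For a sum/difference, combine absolute errors in quadrature:
  (δm_1)² = 289;  (δm_2)² = 0.397
δm = √(289) = 17.0 g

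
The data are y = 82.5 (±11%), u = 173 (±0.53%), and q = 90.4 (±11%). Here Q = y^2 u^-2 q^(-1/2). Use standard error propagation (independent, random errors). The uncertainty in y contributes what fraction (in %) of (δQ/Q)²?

93.9%

(δQ/Q)² = (2·δy/y)² + (-2·δu/u)² + (−½·δq/q)²
  y term: (2×0.110)² = 0.0484
  u term: (-2×0.00530)² = 0.000112
  q term: (-0.5×0.110)² = 0.00302
Total = 0.0515. Share from y = 0.0484/0.0515 = 0.939.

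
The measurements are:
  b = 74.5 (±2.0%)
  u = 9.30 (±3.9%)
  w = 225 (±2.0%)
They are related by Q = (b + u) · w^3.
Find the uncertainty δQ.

Let h = b + u = 83.8. δh = √(δb² + δu²) = √(2.22 + 0.132) = 1.53, so δh/h = 0.0183.
Q is then a monomial in h, w:
δQ/Q = √((δh/h)² + (3·δw/w)²) = √(0.000335 + 0.00360) = 0.0627
Q = 9.55e+08, so δQ = 0.0627 × 9.55e+08 = 5.99e+07.

5.99e+07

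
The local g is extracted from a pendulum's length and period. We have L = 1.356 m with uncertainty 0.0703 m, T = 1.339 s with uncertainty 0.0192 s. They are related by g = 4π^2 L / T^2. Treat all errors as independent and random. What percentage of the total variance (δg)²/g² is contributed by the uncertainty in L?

(δg/g)² = (1·δL/L)² + (-2·δT/T)²
  L term: (1×0.0518)² = 0.00269
  T term: (-2×0.0143)² = 0.000822
Total = 0.00351. Share from L = 0.00269/0.00351 = 0.766.

76.6%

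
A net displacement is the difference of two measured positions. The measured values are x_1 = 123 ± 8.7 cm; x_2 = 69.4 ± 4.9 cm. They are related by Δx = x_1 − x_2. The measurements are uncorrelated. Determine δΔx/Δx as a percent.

18.6%

Δx is a linear combination, so absolute uncertainties add in quadrature:
  (δx_1)² = 75.7;  (δx_2)² = 24.0
δΔx = √(99.7) = 9.98 cm
Δx = 53.6 cm, so δΔx/Δx = 9.98/53.6 = 0.186.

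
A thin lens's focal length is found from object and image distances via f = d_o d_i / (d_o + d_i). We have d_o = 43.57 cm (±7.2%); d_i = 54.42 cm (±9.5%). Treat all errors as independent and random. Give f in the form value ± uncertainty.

24.20 ± 1.41 cm

∂f/∂d_o = (d_i/(d_o+d_i))² = 0.308;  ∂f/∂d_i = (d_o/(d_o+d_i))² = 0.198
δf = √((∂f/∂d_o · δd_o)² + (∂f/∂d_i · δd_i)²) = √(0.936 + 1.04) = 1.41 cm
f = 24.20 cm.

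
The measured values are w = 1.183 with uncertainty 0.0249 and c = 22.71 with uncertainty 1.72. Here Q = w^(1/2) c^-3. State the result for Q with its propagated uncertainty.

For a monomial Q ∝ w^(1/2), c^-3, fractional errors add in quadrature:
  (½·δw/w)² = (0.5×0.0210)² = 0.000111;  (-3·δc/c)² = (-3×0.0757)² = 0.0516
δQ/Q = √(0.0517) = 0.227
Q = 9.286e-05, so δQ = 0.227 × 9.286e-05 = 2.11e-05.

(9.286 ± 2.11) × 10^-5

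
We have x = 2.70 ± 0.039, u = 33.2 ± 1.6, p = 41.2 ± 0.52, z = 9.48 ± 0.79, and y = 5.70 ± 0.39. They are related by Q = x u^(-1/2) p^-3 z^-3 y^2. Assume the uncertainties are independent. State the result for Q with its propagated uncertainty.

Since Q is a product/quotient, work with relative uncertainties:
  (1·δx/x)² = (1×0.0144)² = 0.000209;  (−½·δu/u)² = (-0.5×0.0482)² = 0.000581;  (-3·δp/p)² = (-3×0.0126)² = 0.00143;  (-3·δz/z)² = (-3×0.0833)² = 0.0625;  (2·δy/y)² = (2×0.0684)² = 0.0187
δQ/Q = √(0.0834) = 0.289
Q = 2.56e-07, so δQ = 0.289 × 2.56e-07 = 7.38e-08.

(2.56 ± 0.738) × 10^-7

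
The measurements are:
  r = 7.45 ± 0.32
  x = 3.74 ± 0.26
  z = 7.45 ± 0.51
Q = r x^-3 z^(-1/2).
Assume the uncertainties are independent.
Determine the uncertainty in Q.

Products/powers → add relative errors in quadrature, weighted by exponent:
  (1·δr/r)² = (1×0.0430)² = 0.00184;  (-3·δx/x)² = (-3×0.0695)² = 0.0435;  (−½·δz/z)² = (-0.5×0.0685)² = 0.00117
δQ/Q = √(0.0465) = 0.216
Q = 0.0522, so δQ = 0.216 × 0.0522 = 0.0113.

0.0113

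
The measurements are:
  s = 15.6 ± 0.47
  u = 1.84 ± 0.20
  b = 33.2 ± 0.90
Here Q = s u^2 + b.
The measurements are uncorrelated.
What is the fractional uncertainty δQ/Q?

Let p = s·u^2 = 52.8. δp/p = √((1·δs/s)² + (2·δu/u)²) = √(0.000908 + 0.0473) = 0.219, so δp = 11.6.
Q = p + b: δQ = √(δp² + δb²) = √(134 + 0.810) = 11.6
Q = 86.0, so δQ/Q = 11.6/86.0 = 0.135.

0.135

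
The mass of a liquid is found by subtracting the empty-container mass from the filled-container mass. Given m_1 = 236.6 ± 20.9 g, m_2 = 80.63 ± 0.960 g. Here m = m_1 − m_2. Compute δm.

m is a linear combination, so absolute uncertainties add in quadrature:
  (δm_1)² = 437;  (δm_2)² = 0.922
δm = √(438) = 20.9 g

20.9 g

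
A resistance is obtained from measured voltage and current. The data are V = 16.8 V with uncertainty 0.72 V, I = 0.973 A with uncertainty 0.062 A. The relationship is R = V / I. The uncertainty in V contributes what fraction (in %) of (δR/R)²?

(δR/R)² = (1·δV/V)² + (-1·δI/I)²
  V term: (1×0.0429)² = 0.00184
  I term: (-1×0.0637)² = 0.00406
Total = 0.00590. Share from V = 0.00184/0.00590 = 0.311.

31.1%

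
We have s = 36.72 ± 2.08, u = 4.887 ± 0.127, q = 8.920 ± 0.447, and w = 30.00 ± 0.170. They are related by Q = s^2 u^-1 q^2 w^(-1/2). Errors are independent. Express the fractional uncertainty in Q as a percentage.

Each factor contributes (exponent × relative error)² to (δQ/Q)²:
  (2·δs/s)² = (2×0.0566)² = 0.0128;  (-1·δu/u)² = (-1×0.0260)² = 0.000675;  (2·δq/q)² = (2×0.0501)² = 0.0100;  (−½·δw/w)² = (-0.5×0.00567)² = 8.03e-06
δQ/Q = √(0.0236) = 0.154

15.4%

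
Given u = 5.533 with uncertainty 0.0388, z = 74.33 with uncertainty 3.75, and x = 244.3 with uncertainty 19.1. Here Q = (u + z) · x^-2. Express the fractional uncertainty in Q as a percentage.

Let w = u + z = 79.86. δw = √(δu² + δz²) = √(0.00151 + 14.1) = 3.75, so δw/w = 0.0470.
Q is then a monomial in w, x:
δQ/Q = √((δw/w)² + (-2·δx/x)²) = √(0.00221 + 0.0245) = 0.163

16.3%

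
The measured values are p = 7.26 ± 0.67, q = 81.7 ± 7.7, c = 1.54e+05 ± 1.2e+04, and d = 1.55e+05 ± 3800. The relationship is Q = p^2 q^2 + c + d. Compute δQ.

Let w = p^2·q^2 = 3.52e+05. δw/w = √((2·δp/p)² + (2·δq/q)²) = √(0.0341 + 0.0355) = 0.264, so δw = 92800.
Q = w + c + d: δQ = √(δw² + δc² + δd²) = √(8.61e+09 + 1.44e+08 + 1.44e+07) = 93700

93700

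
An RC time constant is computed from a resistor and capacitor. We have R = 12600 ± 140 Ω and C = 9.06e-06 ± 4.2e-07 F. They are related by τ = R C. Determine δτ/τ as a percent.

Since τ is a product/quotient, work with relative uncertainties:
  (1·δR/R)² = (1×0.0111)² = 0.000123;  (1·δC/C)² = (1×0.0464)² = 0.00215
δτ/τ = √(0.00227) = 0.0477

4.77%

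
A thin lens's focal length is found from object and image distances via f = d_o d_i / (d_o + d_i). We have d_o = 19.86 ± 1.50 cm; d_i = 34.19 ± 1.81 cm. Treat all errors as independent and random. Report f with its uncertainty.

∂f/∂d_o = (d_i/(d_o+d_i))² = 0.400;  ∂f/∂d_i = (d_o/(d_o+d_i))² = 0.135
δf = √((∂f/∂d_o · δd_o)² + (∂f/∂d_i · δd_i)²) = √(0.360 + 0.0597) = 0.648 cm
f = 12.56 cm.

12.56 ± 0.648 cm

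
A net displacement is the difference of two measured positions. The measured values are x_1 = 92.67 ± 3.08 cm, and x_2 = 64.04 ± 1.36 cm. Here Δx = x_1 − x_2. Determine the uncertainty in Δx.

Each term contributes (cᵢ δxᵢ)² to (δΔx)²:
  (δx_1)² = 9.49;  (δx_2)² = 1.85
δΔx = √(11.3) = 3.37 cm

3.37 cm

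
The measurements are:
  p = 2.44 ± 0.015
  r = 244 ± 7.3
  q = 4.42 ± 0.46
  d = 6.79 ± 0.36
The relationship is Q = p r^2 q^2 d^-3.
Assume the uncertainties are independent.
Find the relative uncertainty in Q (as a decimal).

Since Q is a product/quotient, work with relative uncertainties:
  (1·δp/p)² = (1×0.00615)² = 3.78e-05;  (2·δr/r)² = (2×0.0299)² = 0.00358;  (2·δq/q)² = (2×0.104)² = 0.0433;  (-3·δd/d)² = (-3×0.0530)² = 0.0253
δQ/Q = √(0.0722) = 0.269

0.269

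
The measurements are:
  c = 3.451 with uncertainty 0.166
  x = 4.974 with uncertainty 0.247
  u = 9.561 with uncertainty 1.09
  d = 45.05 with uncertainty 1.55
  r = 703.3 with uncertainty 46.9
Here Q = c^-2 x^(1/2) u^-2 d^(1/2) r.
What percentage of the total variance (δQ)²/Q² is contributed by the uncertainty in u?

(δQ/Q)² = (-2·δc/c)² + (½·δx/x)² + (-2·δu/u)² + (½·δd/d)² + (1·δr/r)²
  c term: (-2×0.0481)² = 0.00926
  x term: (0.5×0.0497)² = 0.000616
  u term: (-2×0.114)² = 0.0520
  d term: (0.5×0.0344)² = 0.000296
  r term: (1×0.0667)² = 0.00445
Total = 0.0666. Share from u = 0.0520/0.0666 = 0.781.

78.1%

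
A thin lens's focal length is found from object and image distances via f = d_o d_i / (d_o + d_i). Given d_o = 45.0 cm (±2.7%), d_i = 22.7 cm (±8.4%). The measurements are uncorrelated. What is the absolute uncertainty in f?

0.853 cm

∂f/∂d_o = (d_i/(d_o+d_i))² = 0.112;  ∂f/∂d_i = (d_o/(d_o+d_i))² = 0.442
δf = √((∂f/∂d_o · δd_o)² + (∂f/∂d_i · δd_i)²) = √(0.0187 + 0.710) = 0.853 cm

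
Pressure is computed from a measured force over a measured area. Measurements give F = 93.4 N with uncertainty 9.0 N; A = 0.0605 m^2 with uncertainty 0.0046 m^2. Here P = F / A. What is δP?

Each factor contributes (exponent × relative error)² to (δP/P)²:
  (1·δF/F)² = (1×0.0964)² = 0.00929;  (-1·δA/A)² = (-1×0.0760)² = 0.00578
δP/P = √(0.0151) = 0.123
P = 1540 Pa, so δP = 0.123 × 1540 = 189 Pa.

189 Pa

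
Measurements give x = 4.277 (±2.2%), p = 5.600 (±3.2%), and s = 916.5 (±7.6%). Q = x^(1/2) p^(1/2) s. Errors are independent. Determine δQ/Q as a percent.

7.84%

For a monomial Q ∝ x^(1/2), p^(1/2), s, fractional errors add in quadrature:
  (½·δx/x)² = (0.5×0.0220)² = 0.000121;  (½·δp/p)² = (0.5×0.0320)² = 0.000256;  (1·δs/s)² = (1×0.0760)² = 0.00578
δQ/Q = √(0.00615) = 0.0784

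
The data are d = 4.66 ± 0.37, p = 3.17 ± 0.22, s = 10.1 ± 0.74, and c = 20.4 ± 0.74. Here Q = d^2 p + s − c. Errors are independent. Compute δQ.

Let w = d^2·p = 68.8. δw/w = √((2·δd/d)² + (1·δp/p)²) = √(0.0252 + 0.00482) = 0.173, so δw = 11.9.
Q = w + s − c: δQ = √(δw² + δs² + δc²) = √(142 + 0.548 + 0.548) = 12.0

12.0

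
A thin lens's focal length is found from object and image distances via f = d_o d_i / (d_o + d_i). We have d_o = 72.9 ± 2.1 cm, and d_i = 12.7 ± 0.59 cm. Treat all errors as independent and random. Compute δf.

0.430 cm

∂f/∂d_o = (d_i/(d_o+d_i))² = 0.0220;  ∂f/∂d_i = (d_o/(d_o+d_i))² = 0.725
δf = √((∂f/∂d_o · δd_o)² + (∂f/∂d_i · δd_i)²) = √(0.00214 + 0.183) = 0.430 cm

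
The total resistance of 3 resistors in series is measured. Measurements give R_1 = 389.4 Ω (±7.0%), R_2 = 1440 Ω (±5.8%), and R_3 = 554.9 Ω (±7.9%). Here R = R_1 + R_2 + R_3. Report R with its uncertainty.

2384 ± 98.2 Ω

For a sum/difference, combine absolute errors in quadrature:
  (δR_1)² = 743;  (δR_2)² = 6980;  (δR_3)² = 1920
δR = √(9640) = 98.2 Ω
R = 2384 Ω.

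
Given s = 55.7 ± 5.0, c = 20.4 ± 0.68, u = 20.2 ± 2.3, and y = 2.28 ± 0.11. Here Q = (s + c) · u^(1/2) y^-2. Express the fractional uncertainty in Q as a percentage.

Let w = s + c = 76.1. δw = √(δs² + δc²) = √(25.0 + 0.462) = 5.05, so δw/w = 0.0663.
Q is then a monomial in w, u, y:
δQ/Q = √((δw/w)² + (½·δu/u)² + (-2·δy/y)²) = √(0.00440 + 0.00324 + 0.00931) = 0.130

13.0%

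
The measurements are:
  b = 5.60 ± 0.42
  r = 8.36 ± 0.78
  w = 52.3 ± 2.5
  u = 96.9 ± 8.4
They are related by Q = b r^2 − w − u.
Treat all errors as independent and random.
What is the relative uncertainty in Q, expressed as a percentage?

Let p = b·r^2 = 391. δp/p = √((1·δb/b)² + (2·δr/r)²) = √(0.00562 + 0.0348) = 0.201, so δp = 78.7.
Q = p − w − u: δQ = √(δp² + δw² + δu²) = √(6200 + 6.25 + 70.6) = 79.2
Q = 242, so δQ/Q = 79.2/242 = 0.327.

32.7%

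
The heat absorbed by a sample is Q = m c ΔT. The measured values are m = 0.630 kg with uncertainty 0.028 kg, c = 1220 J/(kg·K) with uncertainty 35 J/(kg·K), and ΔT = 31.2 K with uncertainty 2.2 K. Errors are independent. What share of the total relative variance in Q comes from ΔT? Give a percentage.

(δQ/Q)² = (1·δm/m)² + (1·δc/c)² + (1·δΔT/ΔT)²
  m term: (1×0.0444)² = 0.00198
  c term: (1×0.0287)² = 0.000823
  ΔT term: (1×0.0705)² = 0.00497
Total = 0.00777. Share from ΔT = 0.00497/0.00777 = 0.640.

64.0%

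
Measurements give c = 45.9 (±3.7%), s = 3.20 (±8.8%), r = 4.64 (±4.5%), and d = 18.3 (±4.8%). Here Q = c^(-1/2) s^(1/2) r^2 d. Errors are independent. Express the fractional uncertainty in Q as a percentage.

11.3%

For a monomial Q ∝ c^(-1/2), s^(1/2), r^2, d, fractional errors add in quadrature:
  (−½·δc/c)² = (-0.5×0.0370)² = 0.000342;  (½·δs/s)² = (0.5×0.0880)² = 0.00194;  (2·δr/r)² = (2×0.0450)² = 0.00810;  (1·δd/d)² = (1×0.0480)² = 0.00230
δQ/Q = √(0.0127) = 0.113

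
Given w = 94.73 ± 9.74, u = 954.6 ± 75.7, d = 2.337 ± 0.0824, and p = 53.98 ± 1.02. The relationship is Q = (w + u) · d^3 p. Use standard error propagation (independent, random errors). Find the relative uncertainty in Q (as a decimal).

0.130

Let h = w + u = 1049. δh = √(δw² + δu²) = √(94.9 + 5730) = 76.3, so δh/h = 0.0727.
Q is then a monomial in h, d, p:
δQ/Q = √((δh/h)² + (3·δd/d)² + (1·δp/p)²) = √(0.00529 + 0.0112 + 0.000357) = 0.130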